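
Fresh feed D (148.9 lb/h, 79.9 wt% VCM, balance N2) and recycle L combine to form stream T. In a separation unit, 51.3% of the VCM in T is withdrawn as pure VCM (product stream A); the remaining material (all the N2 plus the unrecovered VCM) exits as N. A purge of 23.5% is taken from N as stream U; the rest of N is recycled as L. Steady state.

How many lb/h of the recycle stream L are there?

N2 enters only via D and leaves only via the purge: 148.9×0.201 = 0.235×(N2 in N), and the separation unit passes all N2, so N2 in T = N2 in N = 127.36 lb/h.
VCM in T: m_A = 148.9×0.799 + (1−0.235)·(1−0.513)·m_A, so m_A = 118.97/0.6274 = 189.61 lb/h.
N = (1−0.513)×189.61 + 127.36 = 219.7 lb/h.
Recycle L = (1−0.235)×219.7 = 168.07 lb/h.

168.1 lb/h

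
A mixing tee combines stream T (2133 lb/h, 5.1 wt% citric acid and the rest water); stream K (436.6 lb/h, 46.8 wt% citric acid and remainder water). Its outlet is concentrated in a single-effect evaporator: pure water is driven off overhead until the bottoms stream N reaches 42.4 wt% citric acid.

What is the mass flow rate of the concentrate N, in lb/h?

738.5 lb/h

citric acid entering = 2133×0.051 + 436.6×0.468 = 313.11 lb/h.
All citric acid reports to N, so N = 313.11/0.424 = 738.47 lb/h.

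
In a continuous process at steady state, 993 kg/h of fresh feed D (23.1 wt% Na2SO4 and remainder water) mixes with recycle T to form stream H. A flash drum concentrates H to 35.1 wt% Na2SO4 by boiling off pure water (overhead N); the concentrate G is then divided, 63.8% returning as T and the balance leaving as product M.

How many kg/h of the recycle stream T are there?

Overall Na2SO4 balance (none leaves overhead): Na2SO4 in fresh feed = Na2SO4 in product, i.e. 993×0.231 = (1−0.638)·G·0.351.
G = 229.38/(0.351×0.362) = 1805.3 kg/h.
Recycle T = 0.638×1805.3 = 1151.8 kg/h.

1152 kg/h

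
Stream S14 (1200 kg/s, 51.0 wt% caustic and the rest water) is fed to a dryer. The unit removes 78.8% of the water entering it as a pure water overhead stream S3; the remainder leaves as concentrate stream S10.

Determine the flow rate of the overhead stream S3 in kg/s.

463.3 kg/s

water entering = 1200×0.490 = 588 kg/s; overhead removed = 0.788×588 = 463.34 kg/s.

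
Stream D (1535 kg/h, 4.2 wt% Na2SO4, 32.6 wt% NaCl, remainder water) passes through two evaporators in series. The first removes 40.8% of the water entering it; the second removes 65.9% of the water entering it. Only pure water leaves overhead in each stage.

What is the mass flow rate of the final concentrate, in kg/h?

water in feed = 1535×0.632 = 970.12 kg/h.
After stage 1: water left = (1−0.408)×970.12 = 574.31; stream total = 1139.2 kg/h.
After stage 2: water left = (1−0.659)×574.31 = 195.84; final concentrate = 760.72 kg/h.

760.7 kg/h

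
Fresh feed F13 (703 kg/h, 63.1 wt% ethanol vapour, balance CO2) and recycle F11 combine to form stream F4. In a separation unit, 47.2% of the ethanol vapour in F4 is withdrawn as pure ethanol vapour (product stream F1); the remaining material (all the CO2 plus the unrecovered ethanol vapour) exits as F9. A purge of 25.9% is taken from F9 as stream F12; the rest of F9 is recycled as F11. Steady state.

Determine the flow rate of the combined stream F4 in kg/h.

CO2 enters only via F13 and leaves only via the purge: 703×0.369 = 0.259×(CO2 in F9), and the separation unit passes all CO2, so CO2 in F4 = CO2 in F9 = 1001.6 kg/h.
ethanol vapour in F4: m_A = 703×0.631 + (1−0.259)·(1−0.472)·m_A, so m_A = 443.59/0.6088 = 728.69 kg/h.
F4 = 728.69 + 1001.6 = 1730.3 kg/h.

1730 kg/h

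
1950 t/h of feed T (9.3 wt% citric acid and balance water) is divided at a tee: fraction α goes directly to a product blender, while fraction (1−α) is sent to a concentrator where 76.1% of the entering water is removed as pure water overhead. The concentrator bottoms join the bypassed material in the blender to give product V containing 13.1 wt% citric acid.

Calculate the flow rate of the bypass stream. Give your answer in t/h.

All 1950×0.093 = 181.35 t/h of citric acid reaches V, so V = 181.35/0.131 = 1384.4 t/h and vapour = 565.65 t/h.
The evaporator receives (1−α)·1950 of feed at 0.907 water and removes 0.761 of that water:
0.761×0.907×(1−α)×1950 = 565.65
(1−α) = 565.65/1345.9 = 0.4203;  α = 0.5797.
Bypass flow = 0.5797×1950 = 1130.5 t/h.

1130 t/h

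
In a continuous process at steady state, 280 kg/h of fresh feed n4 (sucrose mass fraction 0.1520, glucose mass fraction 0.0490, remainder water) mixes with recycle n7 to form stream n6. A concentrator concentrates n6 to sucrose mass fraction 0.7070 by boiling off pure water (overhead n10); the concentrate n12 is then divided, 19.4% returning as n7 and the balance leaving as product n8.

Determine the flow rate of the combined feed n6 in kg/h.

294.5 kg/h

Overall sucrose balance (none leaves overhead): sucrose in fresh feed = sucrose in product, i.e. 280×0.152 = (1−0.194)·n12·0.707.
n12 = 42.56/(0.707×0.806) = 74.687 kg/h.
Recycle n7 = 0.194×74.687 = 14.489 kg/h.
Combined feed n6 = 280 + 14.489 = 294.49 kg/h.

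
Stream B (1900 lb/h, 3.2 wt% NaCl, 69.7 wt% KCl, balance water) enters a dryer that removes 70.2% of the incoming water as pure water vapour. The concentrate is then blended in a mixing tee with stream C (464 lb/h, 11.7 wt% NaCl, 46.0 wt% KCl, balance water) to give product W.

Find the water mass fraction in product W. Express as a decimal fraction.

Vapour removed = 0.702×0.271×1900 = 361.46 lb/h; concentrate = 1538.5 lb/h.
water reaching the mixer = 153.44 (from concentrate) + 464×0.423 = 349.71 lb/h.
Product flow = 1538.5 + 464 = 2002.5 lb/h; water fraction = 0.1746.

0.1746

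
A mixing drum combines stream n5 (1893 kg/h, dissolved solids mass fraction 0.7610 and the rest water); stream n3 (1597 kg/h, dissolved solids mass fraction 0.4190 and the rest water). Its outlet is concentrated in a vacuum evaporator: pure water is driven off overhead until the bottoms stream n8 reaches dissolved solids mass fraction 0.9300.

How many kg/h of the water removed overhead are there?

dissolved solids entering = 1893×0.761 + 1597×0.419 = 2109.7 kg/h.
All dissolved solids reports to n8, so n8 = 2109.7/0.930 = 2268.5 kg/h.
Total feed = 3490 kg/h; overhead = 3490 − 2268.5 = 1221.5 kg/h.

1221 kg/h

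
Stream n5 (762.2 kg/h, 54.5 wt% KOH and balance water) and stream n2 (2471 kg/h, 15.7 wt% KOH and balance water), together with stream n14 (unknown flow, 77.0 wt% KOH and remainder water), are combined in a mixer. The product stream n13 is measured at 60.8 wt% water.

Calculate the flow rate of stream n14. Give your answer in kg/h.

Let n14 be the unknown flow. Total out = 3233.2 + n14.
water balance: 2429.9 + 0.230·n14 = 0.608·(3233.2 + n14)
(0.230 − 0.608)·n14 = 0.608×3233.2 − 2429.9 = -464.07
n14 = -464.07 / -0.378 = 1227.7 kg/h

1228 kg/h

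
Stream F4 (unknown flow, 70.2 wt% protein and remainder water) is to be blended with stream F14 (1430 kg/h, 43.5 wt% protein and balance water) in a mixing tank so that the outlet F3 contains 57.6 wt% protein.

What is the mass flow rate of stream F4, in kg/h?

Let F4 be the unknown flow. Total out = 1430 + F4.
protein balance: 622.05 + 0.702·F4 = 0.576·(1430 + F4)
(0.702 − 0.576)·F4 = 0.576×1430 − 622.05 = 201.63
F4 = 201.63 / 0.126 = 1600.2 kg/h

1600 kg/h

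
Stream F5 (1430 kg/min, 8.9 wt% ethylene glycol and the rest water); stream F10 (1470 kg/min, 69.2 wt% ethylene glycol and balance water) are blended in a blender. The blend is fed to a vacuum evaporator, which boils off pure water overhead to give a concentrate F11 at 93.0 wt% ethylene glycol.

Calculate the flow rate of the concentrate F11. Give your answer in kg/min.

1231 kg/min

ethylene glycol entering = 1430×0.089 + 1470×0.692 = 1144.5 kg/min.
All ethylene glycol reports to F11, so F11 = 1144.5/0.930 = 1230.7 kg/min.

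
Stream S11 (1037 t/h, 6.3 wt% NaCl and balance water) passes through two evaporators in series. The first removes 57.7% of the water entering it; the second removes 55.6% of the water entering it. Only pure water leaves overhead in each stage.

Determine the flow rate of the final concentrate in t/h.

247.8 t/h

water in feed = 1037×0.937 = 971.67 t/h.
After stage 1: water left = (1−0.577)×971.67 = 411.02; stream total = 476.35 t/h.
After stage 2: water left = (1−0.556)×411.02 = 182.49; final concentrate = 247.82 t/h.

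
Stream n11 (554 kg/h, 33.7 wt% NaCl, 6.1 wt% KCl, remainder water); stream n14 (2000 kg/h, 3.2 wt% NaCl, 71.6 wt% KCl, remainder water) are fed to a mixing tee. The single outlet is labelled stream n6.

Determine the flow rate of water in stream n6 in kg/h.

water out = water in = 554×0.602 + 2000×0.252 = 837.51 kg/h.

837.5 kg/h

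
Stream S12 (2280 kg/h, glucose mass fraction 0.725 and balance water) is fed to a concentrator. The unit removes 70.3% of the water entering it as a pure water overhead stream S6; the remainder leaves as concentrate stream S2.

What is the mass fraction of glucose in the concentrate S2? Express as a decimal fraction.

0.899

glucose is not removed: 2280×0.725 = 1653 kg/h of glucose enters S2.
water entering = 2280×0.275 = 627 kg/h; overhead removed = 0.703×627 = 440.78 kg/h.
Concentrate = 2280 − 440.78 = 1839.2 kg/h.
Mass fraction = 1653/1839.2 = 0.899.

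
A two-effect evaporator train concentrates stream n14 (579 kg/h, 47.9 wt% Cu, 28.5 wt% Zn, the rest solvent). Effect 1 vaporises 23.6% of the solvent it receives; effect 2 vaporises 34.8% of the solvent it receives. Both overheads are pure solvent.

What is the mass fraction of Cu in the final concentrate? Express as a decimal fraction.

solvent in feed = 579×0.236 = 136.64 kg/h.
After stage 1: solvent left = (1−0.236)×136.64 = 104.4; stream total = 546.75 kg/h.
After stage 2: solvent left = (1−0.348)×104.4 = 68.066; final concentrate = 510.42 kg/h.
Cu fraction = 277.34/510.42 = 0.543.

0.543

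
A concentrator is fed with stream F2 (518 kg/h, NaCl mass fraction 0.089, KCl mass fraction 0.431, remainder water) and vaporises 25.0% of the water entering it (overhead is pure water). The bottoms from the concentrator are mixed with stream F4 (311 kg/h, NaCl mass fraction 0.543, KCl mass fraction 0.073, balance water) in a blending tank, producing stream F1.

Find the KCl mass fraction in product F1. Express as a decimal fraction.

Vapour removed = 0.250×0.480×518 = 62.16 kg/h; concentrate = 455.84 kg/h.
KCl reaching the mixer = 223.26 (from concentrate) + 311×0.073 = 245.96 kg/h.
Product flow = 455.84 + 311 = 766.84 kg/h; KCl fraction = 0.321.

0.321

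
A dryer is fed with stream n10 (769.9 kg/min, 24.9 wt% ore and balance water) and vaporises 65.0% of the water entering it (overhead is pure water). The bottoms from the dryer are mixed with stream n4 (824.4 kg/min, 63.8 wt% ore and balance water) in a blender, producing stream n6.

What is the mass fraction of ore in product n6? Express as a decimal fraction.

0.589

Vapour removed = 0.650×0.751×769.9 = 375.83 kg/min; concentrate = 394.07 kg/min.
ore reaching the mixer = 191.71 (from concentrate) + 824.4×0.638 = 717.67 kg/min.
Product flow = 394.07 + 824.4 = 1218.5 kg/min; ore fraction = 0.589.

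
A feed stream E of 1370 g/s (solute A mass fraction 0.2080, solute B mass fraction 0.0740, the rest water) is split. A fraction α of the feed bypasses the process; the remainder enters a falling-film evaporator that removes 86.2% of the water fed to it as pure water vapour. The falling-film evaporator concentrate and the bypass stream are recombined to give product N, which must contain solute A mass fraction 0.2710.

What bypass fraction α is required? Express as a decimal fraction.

All 1370×0.208 = 284.96 g/s of solute A reaches N, so N = 284.96/0.271 = 1051.5 g/s and vapour = 318.49 g/s.
The evaporator receives (1−α)·1370 of feed at 0.718 water and removes 0.862 of that water:
0.862×0.718×(1−α)×1370 = 318.49
(1−α) = 318.49/847.91 = 0.3756;  α = 0.6244.

0.624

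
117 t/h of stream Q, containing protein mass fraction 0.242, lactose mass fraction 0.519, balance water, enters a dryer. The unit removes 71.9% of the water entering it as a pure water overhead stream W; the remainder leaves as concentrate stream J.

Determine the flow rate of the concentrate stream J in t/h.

water entering = 117×0.239 = 27.963 t/h; overhead removed = 0.719×27.963 = 20.105 t/h.
Concentrate = 117 − 20.105 = 96.895 t/h.

96.89 t/h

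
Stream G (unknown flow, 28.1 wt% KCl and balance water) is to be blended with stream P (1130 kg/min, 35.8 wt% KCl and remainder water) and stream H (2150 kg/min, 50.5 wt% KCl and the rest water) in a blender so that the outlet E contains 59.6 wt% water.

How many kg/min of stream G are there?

Let G be the unknown flow. Total out = 3280 + G.
water balance: 1789.7 + 0.719·G = 0.596·(3280 + G)
(0.719 − 0.596)·G = 0.596×3280 − 1789.7 = 165.17
G = 165.17 / 0.123 = 1342.8 kg/min

1343 kg/min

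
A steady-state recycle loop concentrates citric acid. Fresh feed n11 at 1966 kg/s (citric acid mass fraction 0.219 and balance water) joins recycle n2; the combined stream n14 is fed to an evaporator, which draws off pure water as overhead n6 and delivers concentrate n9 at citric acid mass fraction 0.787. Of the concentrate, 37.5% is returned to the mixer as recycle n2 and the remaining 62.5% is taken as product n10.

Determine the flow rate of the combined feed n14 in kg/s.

Overall citric acid balance (none leaves overhead): citric acid in fresh feed = citric acid in product, i.e. 1966×0.219 = (1−0.375)·n9·0.787.
n9 = 430.55/(0.787×0.625) = 875.33 kg/s.
Recycle n2 = 0.375×875.33 = 328.25 kg/s.
Combined feed n14 = 1966 + 328.25 = 2294.2 kg/s.

2294 kg/s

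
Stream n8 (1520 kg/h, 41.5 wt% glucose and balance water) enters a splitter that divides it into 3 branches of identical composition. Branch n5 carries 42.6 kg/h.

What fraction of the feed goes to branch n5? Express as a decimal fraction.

0.028

Fraction to n5 = 42.6/1520 = 0.0280.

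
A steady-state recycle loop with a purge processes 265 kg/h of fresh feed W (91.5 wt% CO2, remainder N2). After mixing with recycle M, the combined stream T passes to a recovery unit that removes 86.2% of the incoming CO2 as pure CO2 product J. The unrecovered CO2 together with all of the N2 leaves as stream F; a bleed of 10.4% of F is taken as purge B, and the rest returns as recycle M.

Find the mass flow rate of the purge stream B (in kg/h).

N2 enters only via W and leaves only via the purge: 265×0.085 = 0.104×(N2 in F), and the recovery unit passes all N2, so N2 in T = N2 in F = 216.59 kg/h.
CO2 in T: m_A = 265×0.915 + (1−0.104)·(1−0.862)·m_A, so m_A = 242.48/0.8764 = 276.69 kg/h.
F = (1−0.862)×276.69 + 216.59 = 254.77 kg/h.
Purge B = 0.104×254.77 = 26.496 kg/h.

26.5 kg/h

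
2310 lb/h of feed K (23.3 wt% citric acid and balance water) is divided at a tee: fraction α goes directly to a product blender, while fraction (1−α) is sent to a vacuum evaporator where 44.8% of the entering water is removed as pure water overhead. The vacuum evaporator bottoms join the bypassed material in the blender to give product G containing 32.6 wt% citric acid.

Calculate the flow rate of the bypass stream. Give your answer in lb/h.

392.2 lb/h

All 2310×0.233 = 538.23 lb/h of citric acid reaches G, so G = 538.23/0.326 = 1651 lb/h and vapour = 658.99 lb/h.
The evaporator receives (1−α)·2310 of feed at 0.767 water and removes 0.448 of that water:
0.448×0.767×(1−α)×2310 = 658.99
(1−α) = 658.99/793.75 = 0.8302;  α = 0.1698.
Bypass flow = 0.1698×2310 = 392.2 lb/h.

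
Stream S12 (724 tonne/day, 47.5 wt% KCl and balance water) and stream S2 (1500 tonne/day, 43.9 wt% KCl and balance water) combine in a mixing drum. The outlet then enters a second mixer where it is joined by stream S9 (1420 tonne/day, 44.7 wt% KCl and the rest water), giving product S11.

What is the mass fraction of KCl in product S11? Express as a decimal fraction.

Overall, product flow = 3644 tonne/day.
KCl in = 724×0.475 + 1500×0.439 + 1420×0.447 = 1637.1 tonne/day.
KCl fraction in S11 = 0.4493.

0.4493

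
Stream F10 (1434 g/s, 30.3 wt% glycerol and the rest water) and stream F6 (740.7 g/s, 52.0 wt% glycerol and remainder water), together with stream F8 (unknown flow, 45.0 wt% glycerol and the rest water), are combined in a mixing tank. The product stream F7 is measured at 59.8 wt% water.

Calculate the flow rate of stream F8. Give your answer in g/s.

1137 g/s

Let F8 be the unknown flow. Total out = 2174.7 + F8.
water balance: 1355 + 0.550·F8 = 0.598·(2174.7 + F8)
(0.550 − 0.598)·F8 = 0.598×2174.7 − 1355 = -54.563
F8 = -54.563 / -0.048 = 1136.7 g/s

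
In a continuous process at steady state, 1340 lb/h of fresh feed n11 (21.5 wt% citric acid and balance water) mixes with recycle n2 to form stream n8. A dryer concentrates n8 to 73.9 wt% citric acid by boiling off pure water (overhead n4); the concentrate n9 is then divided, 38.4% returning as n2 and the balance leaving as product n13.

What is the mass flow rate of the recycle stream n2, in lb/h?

243 lb/h

Overall citric acid balance (none leaves overhead): citric acid in fresh feed = citric acid in product, i.e. 1340×0.215 = (1−0.384)·n9·0.739.
n9 = 288.1/(0.739×0.616) = 632.88 lb/h.
Recycle n2 = 0.384×632.88 = 243.02 lb/h.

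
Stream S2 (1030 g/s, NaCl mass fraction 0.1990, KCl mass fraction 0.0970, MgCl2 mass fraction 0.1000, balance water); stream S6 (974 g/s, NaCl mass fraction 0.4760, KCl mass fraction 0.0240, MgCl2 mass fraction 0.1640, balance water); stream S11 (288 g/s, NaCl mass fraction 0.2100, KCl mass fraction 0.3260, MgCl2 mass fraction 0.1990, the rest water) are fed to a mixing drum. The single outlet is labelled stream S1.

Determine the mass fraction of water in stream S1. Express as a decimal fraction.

0.4475

Total flow out = 1030 + 974 + 288 = 2292 g/s.
water in = 1030×0.604 + 974×0.336 + 288×0.265 = 1025.7 g/s.
water mass fraction in S1 = 1025.7/2292 = 0.4475.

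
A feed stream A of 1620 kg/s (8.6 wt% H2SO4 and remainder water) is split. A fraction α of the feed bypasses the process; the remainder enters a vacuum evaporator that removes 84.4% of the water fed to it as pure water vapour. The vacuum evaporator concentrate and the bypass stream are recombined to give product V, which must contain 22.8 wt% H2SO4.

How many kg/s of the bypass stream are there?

312.1 kg/s

All 1620×0.086 = 139.32 kg/s of H2SO4 reaches V, so V = 139.32/0.228 = 611.05 kg/s and vapour = 1008.9 kg/s.
The evaporator receives (1−α)·1620 of feed at 0.914 water and removes 0.844 of that water:
0.844×0.914×(1−α)×1620 = 1008.9
(1−α) = 1008.9/1249.7 = 0.8074;  α = 0.1926.
Bypass flow = 0.1926×1620 = 312.08 kg/s.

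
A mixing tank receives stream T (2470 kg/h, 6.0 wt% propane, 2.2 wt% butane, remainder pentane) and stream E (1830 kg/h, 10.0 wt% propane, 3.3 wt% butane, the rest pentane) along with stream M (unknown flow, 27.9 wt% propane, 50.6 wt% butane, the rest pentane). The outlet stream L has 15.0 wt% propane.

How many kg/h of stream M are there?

2433 kg/h

Let M be the unknown flow. Total out = 4300 + M.
propane balance: 331.2 + 0.279·M = 0.150·(4300 + M)
(0.279 − 0.150)·M = 0.150×4300 − 331.2 = 313.8
M = 313.8 / 0.129 = 2432.6 kg/h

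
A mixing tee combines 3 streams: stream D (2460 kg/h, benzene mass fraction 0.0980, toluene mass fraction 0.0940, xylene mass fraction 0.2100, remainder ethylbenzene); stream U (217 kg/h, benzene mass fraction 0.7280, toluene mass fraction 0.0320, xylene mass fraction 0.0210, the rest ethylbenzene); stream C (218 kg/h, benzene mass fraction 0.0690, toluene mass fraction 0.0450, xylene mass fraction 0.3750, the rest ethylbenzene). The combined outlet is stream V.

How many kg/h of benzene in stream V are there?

benzene out = benzene in = 2460×0.098 + 217×0.728 + 218×0.069 = 414.1 kg/h.

414.1 kg/h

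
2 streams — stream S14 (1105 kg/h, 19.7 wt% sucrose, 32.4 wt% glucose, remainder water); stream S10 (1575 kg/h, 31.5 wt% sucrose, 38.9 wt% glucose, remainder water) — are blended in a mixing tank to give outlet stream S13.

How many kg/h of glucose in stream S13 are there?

970.7 kg/h

glucose out = glucose in = 1105×0.324 + 1575×0.389 = 970.7 kg/h.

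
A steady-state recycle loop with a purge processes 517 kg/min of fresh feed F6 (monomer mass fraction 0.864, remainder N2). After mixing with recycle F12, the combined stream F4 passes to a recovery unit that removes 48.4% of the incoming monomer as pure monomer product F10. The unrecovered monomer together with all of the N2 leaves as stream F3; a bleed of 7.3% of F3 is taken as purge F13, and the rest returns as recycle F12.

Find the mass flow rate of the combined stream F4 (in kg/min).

1819 kg/min

N2 enters only via F6 and leaves only via the purge: 517×0.136 = 0.073×(N2 in F3), and the recovery unit passes all N2, so N2 in F4 = N2 in F3 = 963.18 kg/min.
monomer in F4: m_A = 517×0.864 + (1−0.073)·(1−0.484)·m_A, so m_A = 446.69/0.5217 = 856.27 kg/min.
F4 = 856.27 + 963.18 = 1819.4 kg/min.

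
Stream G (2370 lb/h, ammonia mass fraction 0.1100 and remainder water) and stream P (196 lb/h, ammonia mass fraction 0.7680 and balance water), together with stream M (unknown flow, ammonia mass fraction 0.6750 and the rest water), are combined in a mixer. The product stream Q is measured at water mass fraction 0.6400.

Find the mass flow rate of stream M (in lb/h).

1627 lb/h

Let M be the unknown flow. Total out = 2566 + M.
water balance: 2154.8 + 0.325·M = 0.640·(2566 + M)
(0.325 − 0.640)·M = 0.640×2566 − 2154.8 = -512.53
M = -512.53 / -0.315 = 1627.1 lb/h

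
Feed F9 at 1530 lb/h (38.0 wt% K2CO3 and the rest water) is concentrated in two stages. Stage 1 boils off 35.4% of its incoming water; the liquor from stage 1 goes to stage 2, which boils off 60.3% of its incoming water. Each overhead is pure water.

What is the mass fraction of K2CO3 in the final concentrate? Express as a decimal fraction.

water in feed = 1530×0.620 = 948.6 lb/h.
After stage 1: water left = (1−0.354)×948.6 = 612.8; stream total = 1194.2 lb/h.
After stage 2: water left = (1−0.603)×612.8 = 243.28; final concentrate = 824.68 lb/h.
K2CO3 fraction = 581.4/824.68 = 0.705.

0.705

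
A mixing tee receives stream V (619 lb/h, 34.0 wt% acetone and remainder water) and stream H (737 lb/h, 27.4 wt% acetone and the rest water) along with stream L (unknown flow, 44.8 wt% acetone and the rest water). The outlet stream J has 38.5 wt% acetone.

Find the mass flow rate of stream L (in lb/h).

1741 lb/h

Let L be the unknown flow. Total out = 1356 + L.
acetone balance: 412.4 + 0.448·L = 0.385·(1356 + L)
(0.448 − 0.385)·L = 0.385×1356 − 412.4 = 109.66
L = 109.66 / 0.063 = 1740.7 lb/h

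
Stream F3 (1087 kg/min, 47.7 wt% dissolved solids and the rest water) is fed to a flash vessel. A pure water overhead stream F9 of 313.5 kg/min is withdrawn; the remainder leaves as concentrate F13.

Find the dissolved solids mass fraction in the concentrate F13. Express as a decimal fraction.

dissolved solids is not removed: 1087×0.477 = 518.5 kg/min of dissolved solids enters F13.
Concentrate = 1087 − 313.5 = 773.5 kg/min.
Mass fraction = 518.5/773.5 = 0.670.

0.670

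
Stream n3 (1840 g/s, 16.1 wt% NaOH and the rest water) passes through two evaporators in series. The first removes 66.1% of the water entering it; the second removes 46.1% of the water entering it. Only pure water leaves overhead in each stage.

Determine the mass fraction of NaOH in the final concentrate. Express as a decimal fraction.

water in feed = 1840×0.839 = 1543.8 g/s.
After stage 1: water left = (1−0.661)×1543.8 = 523.33; stream total = 819.57 g/s.
After stage 2: water left = (1−0.461)×523.33 = 282.08; final concentrate = 578.32 g/s.
NaOH fraction = 296.24/578.32 = 0.512.

0.512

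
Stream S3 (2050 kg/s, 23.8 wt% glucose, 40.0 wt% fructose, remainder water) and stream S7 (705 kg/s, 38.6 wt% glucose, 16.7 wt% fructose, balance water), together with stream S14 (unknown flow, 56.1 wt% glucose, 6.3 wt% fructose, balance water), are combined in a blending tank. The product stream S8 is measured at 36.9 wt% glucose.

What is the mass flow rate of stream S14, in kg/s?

1336 kg/s

Let S14 be the unknown flow. Total out = 2755 + S14.
glucose balance: 760.03 + 0.561·S14 = 0.369·(2755 + S14)
(0.561 − 0.369)·S14 = 0.369×2755 − 760.03 = 256.57
S14 = 256.57 / 0.192 = 1336.3 kg/s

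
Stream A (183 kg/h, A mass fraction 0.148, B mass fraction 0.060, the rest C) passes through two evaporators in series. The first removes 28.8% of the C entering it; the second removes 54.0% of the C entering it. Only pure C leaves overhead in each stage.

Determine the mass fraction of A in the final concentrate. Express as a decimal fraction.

C in feed = 183×0.792 = 144.94 kg/h.
After stage 1: C left = (1−0.288)×144.94 = 103.19; stream total = 141.26 kg/h.
After stage 2: C left = (1−0.540)×103.19 = 47.469; final concentrate = 85.533 kg/h.
A fraction = 27.084/85.533 = 0.317.

0.317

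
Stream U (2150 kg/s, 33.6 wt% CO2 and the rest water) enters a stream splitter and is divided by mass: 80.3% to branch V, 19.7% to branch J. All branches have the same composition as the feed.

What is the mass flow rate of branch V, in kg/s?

1726 kg/s

Branch V flow = 0.803×2150 = 1726.5 kg/s.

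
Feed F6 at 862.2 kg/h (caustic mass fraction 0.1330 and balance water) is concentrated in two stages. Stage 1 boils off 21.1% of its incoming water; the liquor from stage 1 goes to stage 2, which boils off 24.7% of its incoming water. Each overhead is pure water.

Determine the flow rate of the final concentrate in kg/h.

558.8 kg/h

water in feed = 862.2×0.867 = 747.53 kg/h.
After stage 1: water left = (1−0.211)×747.53 = 589.8; stream total = 704.47 kg/h.
After stage 2: water left = (1−0.247)×589.8 = 444.12; final concentrate = 558.79 kg/h.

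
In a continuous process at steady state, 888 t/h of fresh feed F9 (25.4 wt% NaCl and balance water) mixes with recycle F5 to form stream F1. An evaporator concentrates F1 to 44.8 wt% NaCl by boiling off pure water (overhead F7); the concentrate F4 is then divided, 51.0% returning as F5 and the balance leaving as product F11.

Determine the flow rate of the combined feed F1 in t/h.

1412 t/h

Overall NaCl balance (none leaves overhead): NaCl in fresh feed = NaCl in product, i.e. 888×0.254 = (1−0.510)·F4·0.448.
F4 = 225.55/(0.448×0.490) = 1027.5 t/h.
Recycle F5 = 0.510×1027.5 = 524.01 t/h.
Combined feed F1 = 888 + 524.01 = 1412 t/h.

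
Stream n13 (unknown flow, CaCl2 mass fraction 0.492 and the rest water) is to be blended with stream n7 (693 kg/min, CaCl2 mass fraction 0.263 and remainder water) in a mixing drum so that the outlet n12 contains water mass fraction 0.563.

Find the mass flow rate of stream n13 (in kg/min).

2192 kg/min

Let n13 be the unknown flow. Total out = 693 + n13.
water balance: 510.74 + 0.508·n13 = 0.563·(693 + n13)
(0.508 − 0.563)·n13 = 0.563×693 − 510.74 = -120.58
n13 = -120.58 / -0.055 = 2192.4 kg/min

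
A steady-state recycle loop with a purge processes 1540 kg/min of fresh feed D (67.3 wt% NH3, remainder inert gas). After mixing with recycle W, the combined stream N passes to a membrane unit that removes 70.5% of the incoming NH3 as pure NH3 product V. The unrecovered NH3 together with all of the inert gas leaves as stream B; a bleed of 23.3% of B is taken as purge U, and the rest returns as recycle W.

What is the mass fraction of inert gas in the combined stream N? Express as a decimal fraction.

0.617

inert gas enters only via D and leaves only via the purge: 1540×0.327 = 0.233×(inert gas in B), and the membrane unit passes all inert gas, so inert gas in N = inert gas in B = 2161.3 kg/min.
NH3 in N: m_A = 1540×0.673 + (1−0.233)·(1−0.705)·m_A, so m_A = 1036.4/0.7737 = 1339.5 kg/min.
N = 1339.5 + 2161.3 = 3500.8 kg/min.
inert gas fraction in N = 2161.3/3500.8 = 0.617.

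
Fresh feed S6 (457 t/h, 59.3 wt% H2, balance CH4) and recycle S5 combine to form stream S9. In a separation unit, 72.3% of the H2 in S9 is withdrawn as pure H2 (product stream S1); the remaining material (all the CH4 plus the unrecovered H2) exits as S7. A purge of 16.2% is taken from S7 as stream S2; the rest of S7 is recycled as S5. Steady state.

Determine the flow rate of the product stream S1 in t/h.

H2 in S9: m_A = 457×0.593 + (1−0.162)·(1−0.723)·m_A, so m_A = 271/0.7679 = 352.92 t/h.
Product S1 = 0.723×352.92 = 255.16 t/h.

255.2 t/h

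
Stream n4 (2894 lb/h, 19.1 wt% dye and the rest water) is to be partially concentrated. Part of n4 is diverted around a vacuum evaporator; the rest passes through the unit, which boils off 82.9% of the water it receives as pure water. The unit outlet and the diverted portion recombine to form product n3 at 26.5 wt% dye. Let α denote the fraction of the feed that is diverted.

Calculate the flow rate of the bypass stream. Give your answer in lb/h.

All 2894×0.191 = 552.75 lb/h of dye reaches n3, so n3 = 552.75/0.265 = 2085.9 lb/h and vapour = 808.14 lb/h.
The evaporator receives (1−α)·2894 of feed at 0.809 water and removes 0.829 of that water:
0.829×0.809×(1−α)×2894 = 808.14
(1−α) = 808.14/1940.9 = 0.4164;  α = 0.5836.
Bypass flow = 0.5836×2894 = 1689 lb/h.

1689 lb/h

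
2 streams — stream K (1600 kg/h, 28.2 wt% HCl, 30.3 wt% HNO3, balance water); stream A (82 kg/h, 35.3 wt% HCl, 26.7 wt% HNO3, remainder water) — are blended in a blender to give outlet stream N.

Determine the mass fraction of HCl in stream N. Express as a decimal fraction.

Total flow out = 1600 + 82 = 1682 kg/h.
HCl in = 1600×0.282 + 82×0.353 = 480.15 kg/h.
HCl mass fraction in N = 480.15/1682 = 0.285.

0.285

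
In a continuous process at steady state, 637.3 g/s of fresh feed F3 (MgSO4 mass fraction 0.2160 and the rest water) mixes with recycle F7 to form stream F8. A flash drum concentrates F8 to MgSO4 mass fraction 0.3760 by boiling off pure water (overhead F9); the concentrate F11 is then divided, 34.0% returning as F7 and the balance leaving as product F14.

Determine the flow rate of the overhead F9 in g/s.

Overall MgSO4 balance (none leaves overhead): MgSO4 in fresh feed = MgSO4 in product, i.e. 637.3×0.216 = (1−0.340)·F11·0.376.
F11 = 137.66/(0.376×0.660) = 554.71 g/s.
Recycle F7 = 0.340×554.71 = 188.6 g/s.
Combined feed F8 = 637.3 + 188.6 = 825.9 g/s.
Overhead F9 = F8 − F11 = 825.9 − 554.71 = 271.19 g/s.

271.2 g/s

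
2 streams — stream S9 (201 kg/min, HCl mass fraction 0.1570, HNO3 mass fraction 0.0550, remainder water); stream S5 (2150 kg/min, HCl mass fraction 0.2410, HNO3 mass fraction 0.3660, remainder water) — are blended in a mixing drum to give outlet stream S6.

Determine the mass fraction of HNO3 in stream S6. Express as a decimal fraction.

Total flow out = 201 + 2150 = 2351 kg/min.
HNO3 in = 201×0.055 + 2150×0.366 = 797.95 kg/min.
HNO3 mass fraction in S6 = 797.95/2351 = 0.3394.

0.3394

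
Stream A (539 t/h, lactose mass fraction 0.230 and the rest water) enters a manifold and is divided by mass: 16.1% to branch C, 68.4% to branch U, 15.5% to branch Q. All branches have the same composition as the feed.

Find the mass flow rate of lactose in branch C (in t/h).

Branch C total = 0.161×539 = 86.779 t/h.
lactose in C = 0.230×86.779 = 19.959 t/h.

19.96 t/h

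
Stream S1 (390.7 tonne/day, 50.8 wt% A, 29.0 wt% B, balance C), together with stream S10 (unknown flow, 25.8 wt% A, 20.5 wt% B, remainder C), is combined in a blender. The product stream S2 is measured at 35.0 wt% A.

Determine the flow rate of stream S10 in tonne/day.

Let S10 be the unknown flow. Total out = 390.7 + S10.
A balance: 198.48 + 0.258·S10 = 0.350·(390.7 + S10)
(0.258 − 0.350)·S10 = 0.350×390.7 − 198.48 = -61.731
S10 = -61.731 / -0.092 = 670.98 tonne/day

671 tonne/day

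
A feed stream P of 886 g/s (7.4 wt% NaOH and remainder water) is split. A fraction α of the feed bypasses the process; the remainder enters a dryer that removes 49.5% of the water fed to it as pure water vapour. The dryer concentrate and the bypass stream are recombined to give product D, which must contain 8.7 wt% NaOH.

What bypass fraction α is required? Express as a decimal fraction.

0.674

All 886×0.074 = 65.564 g/s of NaOH reaches D, so D = 65.564/0.087 = 753.61 g/s and vapour = 132.39 g/s.
The evaporator receives (1−α)·886 of feed at 0.926 water and removes 0.495 of that water:
0.495×0.926×(1−α)×886 = 132.39
(1−α) = 132.39/406.12 = 0.3260;  α = 0.6740.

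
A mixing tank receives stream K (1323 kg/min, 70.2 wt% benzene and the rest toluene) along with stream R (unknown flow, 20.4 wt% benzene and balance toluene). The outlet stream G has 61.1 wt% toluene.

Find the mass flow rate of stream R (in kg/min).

2238 kg/min

Let R be the unknown flow. Total out = 1323 + R.
toluene balance: 394.25 + 0.796·R = 0.611·(1323 + R)
(0.796 − 0.611)·R = 0.611×1323 − 394.25 = 414.1
R = 414.1 / 0.185 = 2238.4 kg/min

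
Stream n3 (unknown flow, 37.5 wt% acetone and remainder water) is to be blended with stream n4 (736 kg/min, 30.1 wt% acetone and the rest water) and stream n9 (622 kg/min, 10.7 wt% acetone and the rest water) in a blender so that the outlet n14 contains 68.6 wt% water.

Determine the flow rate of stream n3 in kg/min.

Let n3 be the unknown flow. Total out = 1358 + n3.
water balance: 1069.9 + 0.625·n3 = 0.686·(1358 + n3)
(0.625 − 0.686)·n3 = 0.686×1358 − 1069.9 = -138.32
n3 = -138.32 / -0.061 = 2267.6 kg/min

2268 kg/min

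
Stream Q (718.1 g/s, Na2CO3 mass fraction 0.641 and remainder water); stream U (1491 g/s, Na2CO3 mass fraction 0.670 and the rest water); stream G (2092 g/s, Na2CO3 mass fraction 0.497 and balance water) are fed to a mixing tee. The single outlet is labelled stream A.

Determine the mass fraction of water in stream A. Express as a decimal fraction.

Total flow out = 718.1 + 1491 + 2092 = 4301.1 g/s.
water in = 718.1×0.359 + 1491×0.330 + 2092×0.503 = 1802.1 g/s.
water mass fraction in A = 1802.1/4301.1 = 0.419.

0.419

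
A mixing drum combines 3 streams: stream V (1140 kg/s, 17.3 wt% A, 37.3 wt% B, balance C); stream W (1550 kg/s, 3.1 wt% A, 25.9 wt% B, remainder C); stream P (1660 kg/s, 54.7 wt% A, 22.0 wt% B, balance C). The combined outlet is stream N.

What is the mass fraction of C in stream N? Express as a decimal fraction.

0.4609

Total flow out = 1140 + 1550 + 1660 = 4350 kg/s.
C in = 1140×0.454 + 1550×0.710 + 1660×0.233 = 2004.8 kg/s.
C mass fraction in N = 2004.8/4350 = 0.4609.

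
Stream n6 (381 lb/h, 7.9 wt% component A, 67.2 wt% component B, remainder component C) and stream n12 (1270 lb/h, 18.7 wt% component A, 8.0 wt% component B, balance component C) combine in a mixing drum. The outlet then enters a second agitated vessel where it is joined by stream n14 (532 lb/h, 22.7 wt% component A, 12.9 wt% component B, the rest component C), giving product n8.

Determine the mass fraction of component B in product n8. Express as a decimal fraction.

Overall, product flow = 2183 lb/h.
component B in = 381×0.672 + 1270×0.080 + 532×0.129 = 426.26 lb/h.
component B fraction in n8 = 0.1953.

0.1953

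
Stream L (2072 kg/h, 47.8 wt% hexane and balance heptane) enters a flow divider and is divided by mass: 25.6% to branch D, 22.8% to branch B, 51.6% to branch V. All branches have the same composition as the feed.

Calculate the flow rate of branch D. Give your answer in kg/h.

Branch D flow = 0.256×2072 = 530.43 kg/h.

530.4 kg/h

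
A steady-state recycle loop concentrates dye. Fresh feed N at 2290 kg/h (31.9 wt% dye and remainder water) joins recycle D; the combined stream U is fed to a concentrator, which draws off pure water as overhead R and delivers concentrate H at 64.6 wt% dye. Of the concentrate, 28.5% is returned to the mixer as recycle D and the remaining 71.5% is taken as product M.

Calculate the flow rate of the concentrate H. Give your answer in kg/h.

Overall dye balance (none leaves overhead): dye in fresh feed = dye in product, i.e. 2290×0.319 = (1−0.285)·H·0.646.
H = 730.51/(0.646×0.715) = 1581.6 kg/h.

1582 kg/h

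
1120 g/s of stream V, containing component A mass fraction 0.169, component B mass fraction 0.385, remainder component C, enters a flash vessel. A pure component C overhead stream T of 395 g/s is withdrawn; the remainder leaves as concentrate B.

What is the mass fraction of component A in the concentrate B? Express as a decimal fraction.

component A is not removed: 1120×0.169 = 189.28 g/s of component A enters B.
Concentrate = 1120 − 395 = 725 g/s.
Mass fraction = 189.28/725 = 0.261.

0.261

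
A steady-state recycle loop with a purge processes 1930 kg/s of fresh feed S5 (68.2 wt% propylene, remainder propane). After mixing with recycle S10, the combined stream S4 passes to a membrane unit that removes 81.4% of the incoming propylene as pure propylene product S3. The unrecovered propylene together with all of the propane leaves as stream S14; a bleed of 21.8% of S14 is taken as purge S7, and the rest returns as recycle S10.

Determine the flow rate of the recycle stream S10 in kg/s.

2426 kg/s

propane enters only via S5 and leaves only via the purge: 1930×0.318 = 0.218×(propane in S14), and the membrane unit passes all propane, so propane in S4 = propane in S14 = 2815.3 kg/s.
propylene in S4: m_A = 1930×0.682 + (1−0.218)·(1−0.814)·m_A, so m_A = 1316.3/0.8545 = 1540.3 kg/s.
S14 = (1−0.814)×1540.3 + 2815.3 = 3101.8 kg/s.
Recycle S10 = (1−0.218)×3101.8 = 2425.6 kg/s.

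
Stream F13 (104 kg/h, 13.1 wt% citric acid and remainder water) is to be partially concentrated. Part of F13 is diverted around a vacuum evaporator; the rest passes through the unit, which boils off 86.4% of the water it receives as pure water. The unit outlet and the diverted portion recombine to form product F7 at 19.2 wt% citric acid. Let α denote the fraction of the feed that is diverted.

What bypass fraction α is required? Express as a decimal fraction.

0.577

All 104×0.131 = 13.624 kg/h of citric acid reaches F7, so F7 = 13.624/0.192 = 70.958 kg/h and vapour = 33.042 kg/h.
The evaporator receives (1−α)·104 of feed at 0.869 water and removes 0.864 of that water:
0.864×0.869×(1−α)×104 = 33.042
(1−α) = 33.042/78.085 = 0.4232;  α = 0.5768.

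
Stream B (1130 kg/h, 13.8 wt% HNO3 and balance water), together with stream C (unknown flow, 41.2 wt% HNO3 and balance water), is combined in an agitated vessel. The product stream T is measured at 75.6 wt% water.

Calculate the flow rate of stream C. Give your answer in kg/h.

Let C be the unknown flow. Total out = 1130 + C.
water balance: 974.06 + 0.588·C = 0.756·(1130 + C)
(0.588 − 0.756)·C = 0.756×1130 − 974.06 = -119.78
C = -119.78 / -0.168 = 712.98 kg/h

713 kg/h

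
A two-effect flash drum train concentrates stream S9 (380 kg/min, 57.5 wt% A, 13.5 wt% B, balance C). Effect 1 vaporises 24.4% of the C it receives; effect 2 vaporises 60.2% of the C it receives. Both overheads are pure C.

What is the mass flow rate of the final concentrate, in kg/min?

C in feed = 380×0.290 = 110.2 kg/min.
After stage 1: C left = (1−0.244)×110.2 = 83.311; stream total = 353.11 kg/min.
After stage 2: C left = (1−0.602)×83.311 = 33.158; final concentrate = 302.96 kg/min.

303 kg/min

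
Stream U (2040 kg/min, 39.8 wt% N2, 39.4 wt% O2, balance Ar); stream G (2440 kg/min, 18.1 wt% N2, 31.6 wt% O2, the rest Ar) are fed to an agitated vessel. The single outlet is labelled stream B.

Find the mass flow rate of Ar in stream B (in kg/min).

Ar out = Ar in = 2040×0.208 + 2440×0.503 = 1651.6 kg/min.

1652 kg/min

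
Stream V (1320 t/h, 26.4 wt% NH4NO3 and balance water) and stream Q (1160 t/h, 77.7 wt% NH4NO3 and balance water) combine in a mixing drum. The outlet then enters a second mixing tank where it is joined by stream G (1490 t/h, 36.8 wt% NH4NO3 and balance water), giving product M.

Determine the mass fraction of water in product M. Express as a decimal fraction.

Overall, product flow = 3970 t/h.
water in = 1320×0.736 + 1160×0.223 + 1490×0.632 = 2171.9 t/h.
water fraction in M = 0.547.

0.547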